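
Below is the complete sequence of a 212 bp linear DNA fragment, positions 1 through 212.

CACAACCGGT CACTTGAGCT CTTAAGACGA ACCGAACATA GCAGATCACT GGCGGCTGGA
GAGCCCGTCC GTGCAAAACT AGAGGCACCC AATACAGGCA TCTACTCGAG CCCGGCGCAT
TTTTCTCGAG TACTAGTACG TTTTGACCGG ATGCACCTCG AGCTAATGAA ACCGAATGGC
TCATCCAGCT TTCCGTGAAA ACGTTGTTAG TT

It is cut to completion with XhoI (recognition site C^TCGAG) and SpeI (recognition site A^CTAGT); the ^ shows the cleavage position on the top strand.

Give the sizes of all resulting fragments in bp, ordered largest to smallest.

105, 55, 25, 20, 7 bp

XhoI sites (CTCGAG) start at positions 105, 125, 157.
XhoI cuts after the first base of each site, so after positions 105, 125, 157.
The SpeI site (ACTAGT) starts at position 132.
SpeI cuts after the first base of each site, so after position 132.
Combined cut positions: 105, 125, 132, 157.
Linear molecule, 4 cuts → 5 fragments:
  1–105 → 105 bp
  106–125 → 20 bp
  126–132 → 7 bp
  133–157 → 25 bp
  158–212 → 55 bp
Sorted largest to smallest: 105, 55, 25, 20, 7 bp.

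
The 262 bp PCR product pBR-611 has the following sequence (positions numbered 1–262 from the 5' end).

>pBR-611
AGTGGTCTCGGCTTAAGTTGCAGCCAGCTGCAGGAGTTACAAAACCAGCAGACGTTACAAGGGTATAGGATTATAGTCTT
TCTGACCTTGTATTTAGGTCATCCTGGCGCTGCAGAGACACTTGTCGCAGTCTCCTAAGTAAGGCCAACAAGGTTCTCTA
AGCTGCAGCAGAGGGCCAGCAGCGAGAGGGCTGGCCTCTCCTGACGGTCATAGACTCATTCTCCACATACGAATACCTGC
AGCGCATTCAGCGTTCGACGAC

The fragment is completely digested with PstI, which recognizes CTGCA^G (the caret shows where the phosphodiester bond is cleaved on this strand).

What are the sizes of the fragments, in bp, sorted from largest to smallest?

82, 74, 53, 32, 21 bp

PstI sites (CTGCAG) start at positions 28, 110, 163, 237.
PstI cuts after base 5 of each site (before the last base), so after positions 32, 114, 167, 241.
Linear molecule, 4 cuts → 5 fragments:
  1–32 → 32 bp
  33–114 → 82 bp
  115–167 → 53 bp
  168–241 → 74 bp
  242–262 → 21 bp
Sorted largest to smallest: 82, 74, 53, 32, 21 bp.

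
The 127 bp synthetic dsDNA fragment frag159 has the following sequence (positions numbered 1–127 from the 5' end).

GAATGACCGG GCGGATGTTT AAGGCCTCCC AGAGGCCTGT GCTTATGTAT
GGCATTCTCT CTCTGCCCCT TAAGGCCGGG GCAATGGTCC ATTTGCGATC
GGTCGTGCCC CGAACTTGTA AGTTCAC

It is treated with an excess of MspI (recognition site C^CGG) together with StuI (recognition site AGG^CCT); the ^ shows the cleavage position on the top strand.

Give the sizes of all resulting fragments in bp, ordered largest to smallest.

MspI sites (CCGG) start at positions 7, 76.
MspI cuts after the first base of each site, so after positions 7, 76.
StuI sites (AGGCCT) start at positions 22, 33.
StuI cuts after base 3 of each site, so after positions 24, 35.
Combined cut positions: 7, 24, 35, 76.
Linear molecule, 4 cuts → 5 fragments:
  1–7 → 7 bp
  8–24 → 17 bp
  25–35 → 11 bp
  36–76 → 41 bp
  77–127 → 51 bp
Sorted largest to smallest: 51, 41, 17, 11, 7 bp.

51, 41, 17, 11, 7 bp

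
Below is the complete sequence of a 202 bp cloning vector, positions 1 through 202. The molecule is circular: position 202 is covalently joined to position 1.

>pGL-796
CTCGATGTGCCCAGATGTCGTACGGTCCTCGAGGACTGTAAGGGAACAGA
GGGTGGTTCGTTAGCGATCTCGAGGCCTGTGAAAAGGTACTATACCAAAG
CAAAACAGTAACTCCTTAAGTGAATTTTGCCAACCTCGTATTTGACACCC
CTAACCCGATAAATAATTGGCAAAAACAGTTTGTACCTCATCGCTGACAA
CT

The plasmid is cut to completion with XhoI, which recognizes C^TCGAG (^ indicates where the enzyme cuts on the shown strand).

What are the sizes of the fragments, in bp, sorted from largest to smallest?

XhoI sites (CTCGAG) start at positions 28, 69.
XhoI cuts after the first base of each site, so after positions 28, 69.
Circular molecule, 2 cuts → 2 fragments:
  29–69 → 41 bp
  70–202 then 1–28 → 133 + 28 = 161 bp
Sorted largest to smallest: 161, 41 bp.

161, 41 bp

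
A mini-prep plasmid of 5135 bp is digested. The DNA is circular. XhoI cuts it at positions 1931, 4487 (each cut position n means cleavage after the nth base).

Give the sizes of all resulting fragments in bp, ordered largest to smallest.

Circular molecule, 2 cuts → 2 fragments:
  4487 − 1931 = 2556 bp
  wrap: 5135 − 4487 + 1931 = 2579 bp
Sorted largest to smallest: 2579, 2556 bp.

2579, 2556 bp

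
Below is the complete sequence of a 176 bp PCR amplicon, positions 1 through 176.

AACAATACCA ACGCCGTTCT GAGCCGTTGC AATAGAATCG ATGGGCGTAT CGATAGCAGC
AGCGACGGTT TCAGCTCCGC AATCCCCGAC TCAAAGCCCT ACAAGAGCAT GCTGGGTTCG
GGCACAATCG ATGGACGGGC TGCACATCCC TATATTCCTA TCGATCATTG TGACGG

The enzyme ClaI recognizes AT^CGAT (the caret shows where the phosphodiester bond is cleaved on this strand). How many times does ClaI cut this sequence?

ATCGAT occurs starting at positions 37, 49, 127, 160.
ClaI cuts at 4 sites.

4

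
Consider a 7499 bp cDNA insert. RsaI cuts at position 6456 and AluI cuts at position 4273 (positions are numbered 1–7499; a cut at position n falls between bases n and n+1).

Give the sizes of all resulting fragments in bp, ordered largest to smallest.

Combined cut positions (sorted): 4273, 6456.
Linear molecule, 2 cuts → 3 fragments:
  4273 − 0 = 4273 bp
  6456 − 4273 = 2183 bp
  7499 − 6456 = 1043 bp
Sorted largest to smallest: 4273, 2183, 1043 bp.

4273, 2183, 1043 bp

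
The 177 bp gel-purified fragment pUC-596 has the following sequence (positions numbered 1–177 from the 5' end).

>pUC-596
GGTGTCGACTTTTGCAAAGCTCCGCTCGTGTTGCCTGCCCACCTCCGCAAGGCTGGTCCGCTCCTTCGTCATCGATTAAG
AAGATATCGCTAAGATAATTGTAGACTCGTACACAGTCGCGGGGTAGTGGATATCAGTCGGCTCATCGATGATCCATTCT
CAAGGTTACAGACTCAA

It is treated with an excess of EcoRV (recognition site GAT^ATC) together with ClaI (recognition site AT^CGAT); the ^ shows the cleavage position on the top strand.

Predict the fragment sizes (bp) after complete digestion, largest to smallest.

EcoRV sites (GATATC) start at positions 83, 130.
EcoRV cuts after base 3 of each site, so after positions 85, 132.
ClaI sites (ATCGAT) start at positions 71, 145.
ClaI cuts after base 2 of each site, so after positions 72, 146.
Combined cut positions: 72, 85, 132, 146.
Linear molecule, 4 cuts → 5 fragments:
  1–72 → 72 bp
  73–85 → 13 bp
  86–132 → 47 bp
  133–146 → 14 bp
  147–177 → 31 bp
Sorted largest to smallest: 72, 47, 31, 14, 13 bp.

72, 47, 31, 14, 13 bp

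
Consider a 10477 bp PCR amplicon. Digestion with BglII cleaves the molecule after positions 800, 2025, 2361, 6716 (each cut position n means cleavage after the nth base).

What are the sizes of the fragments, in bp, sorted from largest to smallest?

Linear molecule, 4 cuts → 5 fragments:
  800 − 0 = 800 bp
  2025 − 800 = 1225 bp
  2361 − 2025 = 336 bp
  6716 − 2361 = 4355 bp
  10477 − 6716 = 3761 bp
Sorted largest to smallest: 4355, 3761, 1225, 800, 336 bp.

4355, 3761, 1225, 800, 336 bp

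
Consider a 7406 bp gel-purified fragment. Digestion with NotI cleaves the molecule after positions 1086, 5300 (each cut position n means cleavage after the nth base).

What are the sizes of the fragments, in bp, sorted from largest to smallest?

Linear molecule, 2 cuts → 3 fragments:
  1086 − 0 = 1086 bp
  5300 − 1086 = 4214 bp
  7406 − 5300 = 2106 bp
Sorted largest to smallest: 4214, 2106, 1086 bp.

4214, 2106, 1086 bp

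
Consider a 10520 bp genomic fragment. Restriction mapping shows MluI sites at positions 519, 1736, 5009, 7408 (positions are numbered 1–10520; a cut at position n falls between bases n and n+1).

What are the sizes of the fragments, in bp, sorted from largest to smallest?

3273, 3112, 2399, 1217, 519 bp

Linear molecule, 4 cuts → 5 fragments:
  519 − 0 = 519 bp
  1736 − 519 = 1217 bp
  5009 − 1736 = 3273 bp
  7408 − 5009 = 2399 bp
  10520 − 7408 = 3112 bp
Sorted largest to smallest: 3273, 3112, 2399, 1217, 519 bp.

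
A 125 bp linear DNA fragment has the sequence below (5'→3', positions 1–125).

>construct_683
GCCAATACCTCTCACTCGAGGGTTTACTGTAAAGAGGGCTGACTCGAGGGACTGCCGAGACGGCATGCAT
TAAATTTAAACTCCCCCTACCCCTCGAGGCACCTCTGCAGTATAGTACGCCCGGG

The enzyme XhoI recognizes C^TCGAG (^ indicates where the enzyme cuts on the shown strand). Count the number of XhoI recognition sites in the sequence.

3

CTCGAG occurs starting at positions 15, 43, 93.
XhoI cuts at 3 sites.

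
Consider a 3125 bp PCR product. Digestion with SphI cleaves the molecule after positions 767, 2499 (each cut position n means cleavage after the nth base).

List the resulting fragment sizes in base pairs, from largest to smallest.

Linear molecule, 2 cuts → 3 fragments:
  767 − 0 = 767 bp
  2499 − 767 = 1732 bp
  3125 − 2499 = 626 bp
Sorted largest to smallest: 1732, 767, 626 bp.

1732, 767, 626 bp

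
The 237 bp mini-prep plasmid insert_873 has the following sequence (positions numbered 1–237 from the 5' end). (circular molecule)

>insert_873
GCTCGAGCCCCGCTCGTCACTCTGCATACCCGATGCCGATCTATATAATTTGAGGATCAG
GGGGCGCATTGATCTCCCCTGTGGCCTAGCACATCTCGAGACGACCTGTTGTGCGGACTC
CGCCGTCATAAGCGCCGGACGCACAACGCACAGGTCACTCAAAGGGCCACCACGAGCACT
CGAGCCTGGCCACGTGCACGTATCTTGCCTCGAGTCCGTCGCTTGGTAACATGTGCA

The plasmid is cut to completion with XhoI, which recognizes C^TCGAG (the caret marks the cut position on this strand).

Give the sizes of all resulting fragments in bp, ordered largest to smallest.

XhoI sites (CTCGAG) start at positions 2, 95, 179, 209.
XhoI cuts after the first base of each site, so after positions 2, 95, 179, 209.
Circular molecule, 4 cuts → 4 fragments:
  3–95 → 93 bp
  96–179 → 84 bp
  180–209 → 30 bp
  210–237 then 1–2 → 28 + 2 = 30 bp
Sorted largest to smallest: 93, 84, 30, 30 bp.

93, 84, 30, 30 bp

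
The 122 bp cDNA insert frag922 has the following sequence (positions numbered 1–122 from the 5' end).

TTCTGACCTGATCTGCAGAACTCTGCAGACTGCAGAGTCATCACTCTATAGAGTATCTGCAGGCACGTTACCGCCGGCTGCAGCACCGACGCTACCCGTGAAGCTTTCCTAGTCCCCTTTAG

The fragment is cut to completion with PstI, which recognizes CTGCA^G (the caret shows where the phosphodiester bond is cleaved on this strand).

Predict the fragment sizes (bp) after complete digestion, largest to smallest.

40, 27, 21, 17, 10, 7 bp

PstI sites (CTGCAG) start at positions 13, 23, 30, 57, 78.
PstI cuts after base 5 of each site (before the last base), so after positions 17, 27, 34, 61, 82.
Linear molecule, 5 cuts → 6 fragments:
  1–17 → 17 bp
  18–27 → 10 bp
  28–34 → 7 bp
  35–61 → 27 bp
  62–82 → 21 bp
  83–122 → 40 bp
Sorted largest to smallest: 40, 27, 21, 17, 10, 7 bp.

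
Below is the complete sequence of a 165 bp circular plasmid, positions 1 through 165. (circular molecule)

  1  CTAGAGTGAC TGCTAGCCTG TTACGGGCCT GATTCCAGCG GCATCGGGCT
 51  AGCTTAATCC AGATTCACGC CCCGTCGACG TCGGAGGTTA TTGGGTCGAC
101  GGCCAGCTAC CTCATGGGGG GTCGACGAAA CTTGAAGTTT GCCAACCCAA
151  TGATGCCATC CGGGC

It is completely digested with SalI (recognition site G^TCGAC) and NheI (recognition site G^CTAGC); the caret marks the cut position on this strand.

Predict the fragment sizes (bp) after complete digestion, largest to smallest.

56, 36, 26, 26, 21 bp

SalI sites (GTCGAC) start at positions 74, 95, 121.
SalI cuts after the first base of each site, so after positions 74, 95, 121.
NheI sites (GCTAGC) start at positions 12, 48.
NheI cuts after the first base of each site, so after positions 12, 48.
Combined cut positions: 12, 48, 74, 95, 121.
Circular molecule, 5 cuts → 5 fragments:
  13–48 → 36 bp
  49–74 → 26 bp
  75–95 → 21 bp
  96–121 → 26 bp
  122–165 then 1–12 → 44 + 12 = 56 bp
Sorted largest to smallest: 56, 36, 26, 26, 21 bp.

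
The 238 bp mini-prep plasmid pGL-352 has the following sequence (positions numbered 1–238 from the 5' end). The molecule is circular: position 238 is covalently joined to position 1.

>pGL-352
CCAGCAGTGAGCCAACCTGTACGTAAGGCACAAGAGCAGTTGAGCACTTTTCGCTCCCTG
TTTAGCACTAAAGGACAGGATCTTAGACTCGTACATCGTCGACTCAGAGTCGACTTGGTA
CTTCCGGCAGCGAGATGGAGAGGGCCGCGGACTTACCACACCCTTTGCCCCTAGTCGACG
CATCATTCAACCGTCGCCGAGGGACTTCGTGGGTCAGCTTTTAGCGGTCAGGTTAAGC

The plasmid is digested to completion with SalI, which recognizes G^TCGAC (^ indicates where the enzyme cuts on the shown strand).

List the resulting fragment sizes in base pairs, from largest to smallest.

162, 65, 11 bp

SalI sites (GTCGAC) start at positions 98, 109, 174.
SalI cuts after the first base of each site, so after positions 98, 109, 174.
Circular molecule, 3 cuts → 3 fragments:
  99–109 → 11 bp
  110–174 → 65 bp
  175–238 then 1–98 → 64 + 98 = 162 bp
Sorted largest to smallest: 162, 65, 11 bp.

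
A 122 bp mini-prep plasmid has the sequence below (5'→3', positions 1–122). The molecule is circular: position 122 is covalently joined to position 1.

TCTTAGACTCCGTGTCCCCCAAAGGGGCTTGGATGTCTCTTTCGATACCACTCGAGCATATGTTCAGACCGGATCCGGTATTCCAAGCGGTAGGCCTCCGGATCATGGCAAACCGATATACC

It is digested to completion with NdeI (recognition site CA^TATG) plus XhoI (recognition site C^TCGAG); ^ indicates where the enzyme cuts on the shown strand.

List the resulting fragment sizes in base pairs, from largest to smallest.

115, 7 bp

The NdeI site (CATATG) starts at position 57.
NdeI cuts after base 2 of each site, so after position 58.
The XhoI site (CTCGAG) starts at position 51.
XhoI cuts after the first base of each site, so after position 51.
Combined cut positions: 51, 58.
Circular molecule, 2 cuts → 2 fragments:
  52–58 → 7 bp
  59–122 then 1–51 → 64 + 51 = 115 bp
Sorted largest to smallest: 115, 7 bp.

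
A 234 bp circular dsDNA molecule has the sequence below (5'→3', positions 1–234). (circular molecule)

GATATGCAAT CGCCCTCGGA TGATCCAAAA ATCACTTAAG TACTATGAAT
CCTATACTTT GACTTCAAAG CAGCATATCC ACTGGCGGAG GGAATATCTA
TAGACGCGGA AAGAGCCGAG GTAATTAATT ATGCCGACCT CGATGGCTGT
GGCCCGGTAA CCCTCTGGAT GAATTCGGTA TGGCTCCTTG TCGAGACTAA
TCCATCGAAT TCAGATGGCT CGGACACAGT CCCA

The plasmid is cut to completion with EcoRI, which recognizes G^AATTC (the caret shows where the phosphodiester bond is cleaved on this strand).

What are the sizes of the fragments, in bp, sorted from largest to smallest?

EcoRI sites (GAATTC) start at positions 171, 207.
EcoRI cuts after the first base of each site, so after positions 171, 207.
Circular molecule, 2 cuts → 2 fragments:
  172–207 → 36 bp
  208–234 then 1–171 → 27 + 171 = 198 bp
Sorted largest to smallest: 198, 36 bp.

198, 36 bp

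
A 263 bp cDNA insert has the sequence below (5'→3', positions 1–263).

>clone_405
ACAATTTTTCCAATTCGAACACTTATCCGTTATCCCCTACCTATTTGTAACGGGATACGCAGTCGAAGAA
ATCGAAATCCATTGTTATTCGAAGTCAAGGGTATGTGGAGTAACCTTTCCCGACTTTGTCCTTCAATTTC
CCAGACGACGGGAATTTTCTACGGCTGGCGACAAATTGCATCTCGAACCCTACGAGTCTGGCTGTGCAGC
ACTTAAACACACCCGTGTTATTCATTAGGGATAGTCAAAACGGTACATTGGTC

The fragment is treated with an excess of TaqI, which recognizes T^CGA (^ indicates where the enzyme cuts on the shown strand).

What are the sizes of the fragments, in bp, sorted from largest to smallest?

TaqI sites (TCGA) start at positions 15, 63, 72, 89, 183.
TaqI cuts after the first base of each site, so after positions 15, 63, 72, 89, 183.
Linear molecule, 5 cuts → 6 fragments:
  1–15 → 15 bp
  16–63 → 48 bp
  64–72 → 9 bp
  73–89 → 17 bp
  90–183 → 94 bp
  184–263 → 80 bp
Sorted largest to smallest: 94, 80, 48, 17, 15, 9 bp.

94, 80, 48, 17, 15, 9 bp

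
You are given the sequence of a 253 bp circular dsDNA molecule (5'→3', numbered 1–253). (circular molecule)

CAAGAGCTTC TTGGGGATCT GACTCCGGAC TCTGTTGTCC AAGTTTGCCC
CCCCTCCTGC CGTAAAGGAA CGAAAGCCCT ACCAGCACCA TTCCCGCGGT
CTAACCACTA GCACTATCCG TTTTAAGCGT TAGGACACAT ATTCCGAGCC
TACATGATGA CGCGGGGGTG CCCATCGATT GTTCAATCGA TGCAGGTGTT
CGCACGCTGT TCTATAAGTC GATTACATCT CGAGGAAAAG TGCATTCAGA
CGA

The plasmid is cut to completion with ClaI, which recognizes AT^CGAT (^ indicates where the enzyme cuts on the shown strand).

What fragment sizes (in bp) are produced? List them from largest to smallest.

241, 12 bp

ClaI sites (ATCGAT) start at positions 174, 186.
ClaI cuts after base 2 of each site, so after positions 175, 187.
Circular molecule, 2 cuts → 2 fragments:
  176–187 → 12 bp
  188–253 then 1–175 → 66 + 175 = 241 bp
Sorted largest to smallest: 241, 12 bp.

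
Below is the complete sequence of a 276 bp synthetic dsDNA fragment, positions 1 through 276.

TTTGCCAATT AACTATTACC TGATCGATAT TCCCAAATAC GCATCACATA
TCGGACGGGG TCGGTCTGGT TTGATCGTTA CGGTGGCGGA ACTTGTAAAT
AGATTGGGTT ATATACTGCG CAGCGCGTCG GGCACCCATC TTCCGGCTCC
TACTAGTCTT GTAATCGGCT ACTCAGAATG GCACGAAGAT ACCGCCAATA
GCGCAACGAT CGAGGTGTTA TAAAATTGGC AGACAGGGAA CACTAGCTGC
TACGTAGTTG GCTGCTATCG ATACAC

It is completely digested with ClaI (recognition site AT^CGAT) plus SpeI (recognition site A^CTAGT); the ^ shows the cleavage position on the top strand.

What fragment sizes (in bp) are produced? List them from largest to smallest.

ClaI sites (ATCGAT) start at positions 23, 267.
ClaI cuts after base 2 of each site, so after positions 24, 268.
The SpeI site (ACTAGT) starts at position 152.
SpeI cuts after the first base of each site, so after position 152.
Combined cut positions: 24, 152, 268.
Linear molecule, 3 cuts → 4 fragments:
  1–24 → 24 bp
  25–152 → 128 bp
  153–268 → 116 bp
  269–276 → 8 bp
Sorted largest to smallest: 128, 116, 24, 8 bp.

128, 116, 24, 8 bp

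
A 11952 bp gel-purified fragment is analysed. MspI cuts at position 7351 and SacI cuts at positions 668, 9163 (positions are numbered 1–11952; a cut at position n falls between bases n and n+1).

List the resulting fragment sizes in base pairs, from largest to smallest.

Combined cut positions (sorted): 668, 7351, 9163.
Linear molecule, 3 cuts → 4 fragments:
  668 − 0 = 668 bp
  7351 − 668 = 6683 bp
  9163 − 7351 = 1812 bp
  11952 − 9163 = 2789 bp
Sorted largest to smallest: 6683, 2789, 1812, 668 bp.

6683, 2789, 1812, 668 bp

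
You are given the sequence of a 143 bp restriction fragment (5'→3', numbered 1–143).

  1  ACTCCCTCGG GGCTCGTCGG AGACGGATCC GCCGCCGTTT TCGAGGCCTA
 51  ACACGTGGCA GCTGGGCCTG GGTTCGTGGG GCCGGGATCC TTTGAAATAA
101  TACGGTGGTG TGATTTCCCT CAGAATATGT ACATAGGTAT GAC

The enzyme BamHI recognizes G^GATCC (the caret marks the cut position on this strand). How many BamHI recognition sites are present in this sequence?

2

GGATCC occurs starting at positions 25, 85.
BamHI cuts at 2 sites.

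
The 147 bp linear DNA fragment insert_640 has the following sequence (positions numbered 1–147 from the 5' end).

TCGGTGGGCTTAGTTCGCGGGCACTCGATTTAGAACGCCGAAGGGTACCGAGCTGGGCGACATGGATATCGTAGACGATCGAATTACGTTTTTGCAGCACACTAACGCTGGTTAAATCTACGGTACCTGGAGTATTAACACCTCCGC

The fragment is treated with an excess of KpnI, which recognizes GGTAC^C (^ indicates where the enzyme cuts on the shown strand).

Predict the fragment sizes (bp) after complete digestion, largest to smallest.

KpnI sites (GGTACC) start at positions 44, 122.
KpnI cuts after base 5 of each site (before the last base), so after positions 48, 126.
Linear molecule, 2 cuts → 3 fragments:
  1–48 → 48 bp
  49–126 → 78 bp
  127–147 → 21 bp
Sorted largest to smallest: 78, 48, 21 bp.

78, 48, 21 bp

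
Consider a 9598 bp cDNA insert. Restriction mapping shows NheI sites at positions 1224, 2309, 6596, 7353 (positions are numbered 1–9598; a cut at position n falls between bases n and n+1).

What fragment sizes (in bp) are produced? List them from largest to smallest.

4287, 2245, 1224, 1085, 757 bp

Linear molecule, 4 cuts → 5 fragments:
  1224 − 0 = 1224 bp
  2309 − 1224 = 1085 bp
  6596 − 2309 = 4287 bp
  7353 − 6596 = 757 bp
  9598 − 7353 = 2245 bp
Sorted largest to smallest: 4287, 2245, 1224, 1085, 757 bp.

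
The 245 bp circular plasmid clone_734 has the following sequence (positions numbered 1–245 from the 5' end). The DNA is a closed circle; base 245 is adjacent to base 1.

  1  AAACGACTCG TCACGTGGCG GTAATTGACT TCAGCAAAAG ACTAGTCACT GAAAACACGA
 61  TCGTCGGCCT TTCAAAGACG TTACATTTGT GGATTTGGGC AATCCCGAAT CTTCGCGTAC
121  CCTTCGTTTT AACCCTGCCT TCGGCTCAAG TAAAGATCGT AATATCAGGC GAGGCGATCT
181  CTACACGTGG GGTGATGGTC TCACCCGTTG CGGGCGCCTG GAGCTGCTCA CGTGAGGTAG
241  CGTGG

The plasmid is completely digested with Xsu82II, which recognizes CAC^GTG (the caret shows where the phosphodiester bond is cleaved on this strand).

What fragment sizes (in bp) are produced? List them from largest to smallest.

172, 45, 28 bp

Xsu82II sites (CACGTG) start at positions 12, 184, 229.
Xsu82II cuts after base 3 of each site, so after positions 14, 186, 231.
Circular molecule, 3 cuts → 3 fragments:
  15–186 → 172 bp
  187–231 → 45 bp
  232–245 then 1–14 → 14 + 14 = 28 bp
Sorted largest to smallest: 172, 45, 28 bp.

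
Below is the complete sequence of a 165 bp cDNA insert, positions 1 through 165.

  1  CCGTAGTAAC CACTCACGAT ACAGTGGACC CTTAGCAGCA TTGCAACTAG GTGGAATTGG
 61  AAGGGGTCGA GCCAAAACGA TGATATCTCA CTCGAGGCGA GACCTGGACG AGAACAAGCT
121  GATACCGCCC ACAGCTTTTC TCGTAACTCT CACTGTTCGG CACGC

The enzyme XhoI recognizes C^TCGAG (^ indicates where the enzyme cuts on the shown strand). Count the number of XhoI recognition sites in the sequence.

CTCGAG occurs starting at position 91.
XhoI cuts at 1 site.

1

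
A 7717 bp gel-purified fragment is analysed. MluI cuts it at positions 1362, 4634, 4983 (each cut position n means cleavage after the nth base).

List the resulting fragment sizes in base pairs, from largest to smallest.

3272, 2734, 1362, 349 bp

Linear molecule, 3 cuts → 4 fragments:
  1362 − 0 = 1362 bp
  4634 − 1362 = 3272 bp
  4983 − 4634 = 349 bp
  7717 − 4983 = 2734 bp
Sorted largest to smallest: 3272, 2734, 1362, 349 bp.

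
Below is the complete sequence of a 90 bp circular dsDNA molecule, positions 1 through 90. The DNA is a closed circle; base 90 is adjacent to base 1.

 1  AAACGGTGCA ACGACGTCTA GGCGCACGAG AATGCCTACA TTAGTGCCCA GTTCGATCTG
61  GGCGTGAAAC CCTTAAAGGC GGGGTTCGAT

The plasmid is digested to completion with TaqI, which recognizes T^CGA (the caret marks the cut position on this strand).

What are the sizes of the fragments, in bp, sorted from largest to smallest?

TaqI sites (TCGA) start at positions 53, 86.
TaqI cuts after the first base of each site, so after positions 53, 86.
Circular molecule, 2 cuts → 2 fragments:
  54–86 → 33 bp
  87–90 then 1–53 → 4 + 53 = 57 bp
Sorted largest to smallest: 57, 33 bp.

57, 33 bp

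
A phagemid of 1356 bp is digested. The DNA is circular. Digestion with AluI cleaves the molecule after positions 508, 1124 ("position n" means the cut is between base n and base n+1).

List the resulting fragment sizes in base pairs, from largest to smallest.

Circular molecule, 2 cuts → 2 fragments:
  1124 − 508 = 616 bp
  wrap: 1356 − 1124 + 508 = 740 bp
Sorted largest to smallest: 740, 616 bp.

740, 616 bp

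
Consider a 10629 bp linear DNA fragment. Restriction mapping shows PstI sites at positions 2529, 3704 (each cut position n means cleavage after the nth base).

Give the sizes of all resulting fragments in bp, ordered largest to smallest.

6925, 2529, 1175 bp

Linear molecule, 2 cuts → 3 fragments:
  2529 − 0 = 2529 bp
  3704 − 2529 = 1175 bp
  10629 − 3704 = 6925 bp
Sorted largest to smallest: 6925, 2529, 1175 bp.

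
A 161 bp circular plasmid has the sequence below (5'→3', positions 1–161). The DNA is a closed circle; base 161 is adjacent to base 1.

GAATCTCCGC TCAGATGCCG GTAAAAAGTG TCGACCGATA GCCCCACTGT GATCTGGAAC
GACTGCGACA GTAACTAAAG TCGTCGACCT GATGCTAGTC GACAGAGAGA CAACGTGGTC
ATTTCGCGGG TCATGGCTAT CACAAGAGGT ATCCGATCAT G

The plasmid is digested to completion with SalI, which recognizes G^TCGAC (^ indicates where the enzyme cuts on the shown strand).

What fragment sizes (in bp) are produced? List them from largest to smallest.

SalI sites (GTCGAC) start at positions 30, 83, 98.
SalI cuts after the first base of each site, so after positions 30, 83, 98.
Circular molecule, 3 cuts → 3 fragments:
  31–83 → 53 bp
  84–98 → 15 bp
  99–161 then 1–30 → 63 + 30 = 93 bp
Sorted largest to smallest: 93, 53, 15 bp.

93, 53, 15 bp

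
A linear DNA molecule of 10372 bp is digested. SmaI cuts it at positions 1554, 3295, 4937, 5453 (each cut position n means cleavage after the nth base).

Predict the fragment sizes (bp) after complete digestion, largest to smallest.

Linear molecule, 4 cuts → 5 fragments:
  1554 − 0 = 1554 bp
  3295 − 1554 = 1741 bp
  4937 − 3295 = 1642 bp
  5453 − 4937 = 516 bp
  10372 − 5453 = 4919 bp
Sorted largest to smallest: 4919, 1741, 1642, 1554, 516 bp.

4919, 1741, 1642, 1554, 516 bp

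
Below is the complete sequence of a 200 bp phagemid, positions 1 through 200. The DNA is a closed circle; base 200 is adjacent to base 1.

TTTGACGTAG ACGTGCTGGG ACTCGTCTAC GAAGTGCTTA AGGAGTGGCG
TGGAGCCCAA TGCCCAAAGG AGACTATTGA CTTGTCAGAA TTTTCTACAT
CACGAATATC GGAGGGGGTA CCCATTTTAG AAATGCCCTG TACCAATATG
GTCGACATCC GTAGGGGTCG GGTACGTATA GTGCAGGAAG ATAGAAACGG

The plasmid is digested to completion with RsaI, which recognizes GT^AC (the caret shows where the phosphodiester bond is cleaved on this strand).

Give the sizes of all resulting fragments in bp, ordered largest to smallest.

146, 32, 22 bp

RsaI sites (GTAC) start at positions 118, 140, 172.
RsaI cuts after base 2 of each site, so after positions 119, 141, 173.
Circular molecule, 3 cuts → 3 fragments:
  120–141 → 22 bp
  142–173 → 32 bp
  174–200 then 1–119 → 27 + 119 = 146 bp
Sorted largest to smallest: 146, 32, 22 bp.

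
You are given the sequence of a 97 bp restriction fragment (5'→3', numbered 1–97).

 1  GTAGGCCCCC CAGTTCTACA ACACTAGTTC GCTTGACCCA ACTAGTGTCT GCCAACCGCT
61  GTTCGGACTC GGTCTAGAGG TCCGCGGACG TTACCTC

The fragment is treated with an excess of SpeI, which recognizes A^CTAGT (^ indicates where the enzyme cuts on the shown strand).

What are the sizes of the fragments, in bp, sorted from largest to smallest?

56, 23, 18 bp

SpeI sites (ACTAGT) start at positions 23, 41.
SpeI cuts after the first base of each site, so after positions 23, 41.
Linear molecule, 2 cuts → 3 fragments:
  1–23 → 23 bp
  24–41 → 18 bp
  42–97 → 56 bp
Sorted largest to smallest: 56, 23, 18 bp.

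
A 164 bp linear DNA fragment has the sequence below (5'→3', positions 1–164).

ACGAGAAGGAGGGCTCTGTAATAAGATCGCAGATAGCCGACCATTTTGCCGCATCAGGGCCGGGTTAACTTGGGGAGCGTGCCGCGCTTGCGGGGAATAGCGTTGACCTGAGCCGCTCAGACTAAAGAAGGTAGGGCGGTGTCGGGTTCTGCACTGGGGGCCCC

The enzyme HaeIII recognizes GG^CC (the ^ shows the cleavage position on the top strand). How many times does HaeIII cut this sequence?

2

GGCC occurs starting at positions 58, 159.
HaeIII cuts at 2 sites.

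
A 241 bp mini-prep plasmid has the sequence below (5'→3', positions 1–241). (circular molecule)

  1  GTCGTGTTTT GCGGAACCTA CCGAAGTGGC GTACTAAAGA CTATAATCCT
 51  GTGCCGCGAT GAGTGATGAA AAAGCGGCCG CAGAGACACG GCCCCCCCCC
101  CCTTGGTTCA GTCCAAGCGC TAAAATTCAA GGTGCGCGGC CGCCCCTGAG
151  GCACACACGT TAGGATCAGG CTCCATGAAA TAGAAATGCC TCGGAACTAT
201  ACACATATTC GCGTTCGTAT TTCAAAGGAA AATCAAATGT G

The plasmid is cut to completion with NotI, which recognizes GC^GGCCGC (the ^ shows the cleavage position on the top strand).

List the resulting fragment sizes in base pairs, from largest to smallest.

179, 62 bp

NotI sites (GCGGCCGC) start at positions 74, 136.
NotI cuts after base 2 of each site, so after positions 75, 137.
Circular molecule, 2 cuts → 2 fragments:
  76–137 → 62 bp
  138–241 then 1–75 → 104 + 75 = 179 bp
Sorted largest to smallest: 179, 62 bp.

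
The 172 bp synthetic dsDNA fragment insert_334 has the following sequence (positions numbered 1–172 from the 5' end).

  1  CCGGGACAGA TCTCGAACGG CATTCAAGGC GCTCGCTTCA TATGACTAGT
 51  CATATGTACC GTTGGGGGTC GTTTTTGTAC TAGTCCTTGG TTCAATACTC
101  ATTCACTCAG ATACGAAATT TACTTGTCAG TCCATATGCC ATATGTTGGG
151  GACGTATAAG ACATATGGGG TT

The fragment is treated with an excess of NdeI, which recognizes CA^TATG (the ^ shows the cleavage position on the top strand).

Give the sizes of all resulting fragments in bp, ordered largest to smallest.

82, 40, 22, 12, 9, 7 bp

NdeI sites (CATATG) start at positions 39, 51, 133, 140, 162.
NdeI cuts after base 2 of each site, so after positions 40, 52, 134, 141, 163.
Linear molecule, 5 cuts → 6 fragments:
  1–40 → 40 bp
  41–52 → 12 bp
  53–134 → 82 bp
  135–141 → 7 bp
  142–163 → 22 bp
  164–172 → 9 bp
Sorted largest to smallest: 82, 40, 22, 12, 9, 7 bp.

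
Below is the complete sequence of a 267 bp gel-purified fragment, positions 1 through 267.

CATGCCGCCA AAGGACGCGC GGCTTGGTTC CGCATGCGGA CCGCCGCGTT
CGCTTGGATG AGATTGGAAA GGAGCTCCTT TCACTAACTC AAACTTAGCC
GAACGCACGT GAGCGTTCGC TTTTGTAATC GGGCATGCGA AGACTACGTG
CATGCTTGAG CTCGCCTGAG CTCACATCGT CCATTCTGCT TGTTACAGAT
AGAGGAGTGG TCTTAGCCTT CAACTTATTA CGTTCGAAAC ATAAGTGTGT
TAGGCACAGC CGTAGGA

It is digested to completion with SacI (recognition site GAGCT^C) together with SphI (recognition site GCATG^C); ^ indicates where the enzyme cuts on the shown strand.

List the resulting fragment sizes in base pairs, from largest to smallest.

95, 61, 40, 36, 17, 10, 8 bp

SacI sites (GAGCTC) start at positions 72, 158, 168.
SacI cuts after base 5 of each site (before the last base), so after positions 76, 162, 172.
SphI sites (GCATGC) start at positions 32, 133, 150.
SphI cuts after base 5 of each site (before the last base), so after positions 36, 137, 154.
Combined cut positions: 36, 76, 137, 154, 162, 172.
Linear molecule, 6 cuts → 7 fragments:
  1–36 → 36 bp
  37–76 → 40 bp
  77–137 → 61 bp
  138–154 → 17 bp
  155–162 → 8 bp
  163–172 → 10 bp
  173–267 → 95 bp
Sorted largest to smallest: 95, 61, 40, 36, 17, 10, 8 bp.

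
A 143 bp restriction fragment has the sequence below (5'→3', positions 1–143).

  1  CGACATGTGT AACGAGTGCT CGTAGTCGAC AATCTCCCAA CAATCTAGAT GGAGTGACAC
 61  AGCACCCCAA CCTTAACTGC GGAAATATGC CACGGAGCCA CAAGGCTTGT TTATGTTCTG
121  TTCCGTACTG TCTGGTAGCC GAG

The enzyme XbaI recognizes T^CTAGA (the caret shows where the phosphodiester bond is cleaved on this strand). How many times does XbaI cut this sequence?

TCTAGA occurs starting at position 44.
XbaI cuts at 1 site.

1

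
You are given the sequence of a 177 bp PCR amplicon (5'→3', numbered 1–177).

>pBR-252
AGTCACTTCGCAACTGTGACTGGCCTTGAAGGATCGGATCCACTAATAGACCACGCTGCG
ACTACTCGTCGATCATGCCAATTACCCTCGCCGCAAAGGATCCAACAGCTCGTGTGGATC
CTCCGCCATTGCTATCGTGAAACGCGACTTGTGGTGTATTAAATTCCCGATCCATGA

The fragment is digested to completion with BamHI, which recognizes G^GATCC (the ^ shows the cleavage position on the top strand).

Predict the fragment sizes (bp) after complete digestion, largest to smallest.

BamHI sites (GGATCC) start at positions 36, 98, 116.
BamHI cuts after the first base of each site, so after positions 36, 98, 116.
Linear molecule, 3 cuts → 4 fragments:
  1–36 → 36 bp
  37–98 → 62 bp
  99–116 → 18 bp
  117–177 → 61 bp
Sorted largest to smallest: 62, 61, 36, 18 bp.

62, 61, 36, 18 bp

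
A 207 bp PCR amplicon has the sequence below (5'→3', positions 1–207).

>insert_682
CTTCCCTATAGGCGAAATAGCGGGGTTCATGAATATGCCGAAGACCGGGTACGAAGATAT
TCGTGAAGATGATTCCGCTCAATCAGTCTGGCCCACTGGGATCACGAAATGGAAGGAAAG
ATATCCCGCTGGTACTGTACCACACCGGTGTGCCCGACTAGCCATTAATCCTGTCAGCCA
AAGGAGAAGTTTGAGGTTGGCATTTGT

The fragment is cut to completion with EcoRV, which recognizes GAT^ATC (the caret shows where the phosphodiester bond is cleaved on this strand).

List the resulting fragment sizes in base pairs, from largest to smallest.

122, 85 bp

The EcoRV site (GATATC) starts at position 120.
EcoRV cuts after base 3 of each site, so after position 122.
Linear molecule, 1 cut → 2 fragments:
  1–122 → 122 bp
  123–207 → 85 bp
Sorted largest to smallest: 122, 85 bp.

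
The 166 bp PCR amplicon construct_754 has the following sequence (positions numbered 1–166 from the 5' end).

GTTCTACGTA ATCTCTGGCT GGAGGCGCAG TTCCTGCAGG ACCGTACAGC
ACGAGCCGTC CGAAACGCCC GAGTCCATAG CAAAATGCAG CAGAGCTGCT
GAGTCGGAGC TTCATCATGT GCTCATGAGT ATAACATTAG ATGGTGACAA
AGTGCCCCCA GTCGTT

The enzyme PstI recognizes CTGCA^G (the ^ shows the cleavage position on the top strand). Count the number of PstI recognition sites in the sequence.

1

CTGCAG occurs starting at position 34.
PstI cuts at 1 site.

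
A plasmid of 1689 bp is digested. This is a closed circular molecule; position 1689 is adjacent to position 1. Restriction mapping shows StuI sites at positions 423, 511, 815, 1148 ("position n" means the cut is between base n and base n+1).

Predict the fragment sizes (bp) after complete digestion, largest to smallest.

Circular molecule, 4 cuts → 4 fragments:
  511 − 423 = 88 bp
  815 − 511 = 304 bp
  1148 − 815 = 333 bp
  wrap: 1689 − 1148 + 423 = 964 bp
Sorted largest to smallest: 964, 333, 304, 88 bp.

964, 333, 304, 88 bp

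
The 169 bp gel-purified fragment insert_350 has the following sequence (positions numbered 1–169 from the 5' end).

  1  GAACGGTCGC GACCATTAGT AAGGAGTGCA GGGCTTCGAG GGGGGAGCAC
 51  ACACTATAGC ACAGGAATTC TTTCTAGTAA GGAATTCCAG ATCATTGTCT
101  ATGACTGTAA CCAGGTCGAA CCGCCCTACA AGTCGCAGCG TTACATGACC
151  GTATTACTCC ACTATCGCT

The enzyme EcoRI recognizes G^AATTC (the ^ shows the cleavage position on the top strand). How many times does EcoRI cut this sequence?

GAATTC occurs starting at positions 65, 82.
EcoRI cuts at 2 sites.

2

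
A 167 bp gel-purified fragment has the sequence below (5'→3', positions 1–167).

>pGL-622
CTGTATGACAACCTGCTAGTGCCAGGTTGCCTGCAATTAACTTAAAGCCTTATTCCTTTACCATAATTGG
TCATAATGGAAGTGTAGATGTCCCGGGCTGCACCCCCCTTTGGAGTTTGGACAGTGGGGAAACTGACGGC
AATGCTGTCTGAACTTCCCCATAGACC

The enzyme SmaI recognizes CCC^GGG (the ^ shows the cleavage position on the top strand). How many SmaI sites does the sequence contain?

1

CCCGGG occurs starting at position 92.
SmaI cuts at 1 site.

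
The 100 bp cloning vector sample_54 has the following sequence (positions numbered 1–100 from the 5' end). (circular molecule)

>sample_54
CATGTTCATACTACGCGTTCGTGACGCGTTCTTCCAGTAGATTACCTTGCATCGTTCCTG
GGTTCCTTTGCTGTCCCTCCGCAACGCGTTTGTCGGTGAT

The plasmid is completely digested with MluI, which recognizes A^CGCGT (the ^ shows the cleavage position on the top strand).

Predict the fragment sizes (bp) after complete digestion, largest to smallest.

MluI sites (ACGCGT) start at positions 13, 24, 84.
MluI cuts after the first base of each site, so after positions 13, 24, 84.
Circular molecule, 3 cuts → 3 fragments:
  14–24 → 11 bp
  25–84 → 60 bp
  85–100 then 1–13 → 16 + 13 = 29 bp
Sorted largest to smallest: 60, 29, 11 bp.

60, 29, 11 bp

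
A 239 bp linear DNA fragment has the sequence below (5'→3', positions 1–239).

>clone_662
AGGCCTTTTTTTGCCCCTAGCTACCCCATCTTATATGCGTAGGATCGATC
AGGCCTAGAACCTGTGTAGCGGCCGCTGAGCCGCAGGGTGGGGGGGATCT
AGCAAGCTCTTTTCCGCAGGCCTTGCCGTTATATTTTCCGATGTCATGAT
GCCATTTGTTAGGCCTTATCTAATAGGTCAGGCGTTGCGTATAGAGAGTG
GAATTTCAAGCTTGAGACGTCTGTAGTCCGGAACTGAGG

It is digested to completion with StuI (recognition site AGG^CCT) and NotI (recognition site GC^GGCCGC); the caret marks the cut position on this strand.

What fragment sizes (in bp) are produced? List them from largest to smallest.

76, 50, 50, 43, 17, 3 bp

StuI sites (AGGCCT) start at positions 1, 51, 118, 161.
StuI cuts after base 3 of each site, so after positions 3, 53, 120, 163.
The NotI site (GCGGCCGC) starts at position 69.
NotI cuts after base 2 of each site, so after position 70.
Combined cut positions: 3, 53, 70, 120, 163.
Linear molecule, 5 cuts → 6 fragments:
  1–3 → 3 bp
  4–53 → 50 bp
  54–70 → 17 bp
  71–120 → 50 bp
  121–163 → 43 bp
  164–239 → 76 bp
Sorted largest to smallest: 76, 50, 50, 43, 17, 3 bp.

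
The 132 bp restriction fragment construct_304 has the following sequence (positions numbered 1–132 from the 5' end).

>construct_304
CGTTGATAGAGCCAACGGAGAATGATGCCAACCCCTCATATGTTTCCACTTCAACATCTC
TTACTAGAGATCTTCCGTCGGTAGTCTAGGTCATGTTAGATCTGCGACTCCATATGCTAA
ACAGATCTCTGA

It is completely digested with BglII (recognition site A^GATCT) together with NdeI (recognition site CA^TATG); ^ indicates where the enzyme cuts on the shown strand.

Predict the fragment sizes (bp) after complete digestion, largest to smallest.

BglII sites (AGATCT) start at positions 68, 98, 123.
BglII cuts after the first base of each site, so after positions 68, 98, 123.
NdeI sites (CATATG) start at positions 37, 111.
NdeI cuts after base 2 of each site, so after positions 38, 112.
Combined cut positions: 38, 68, 98, 112, 123.
Linear molecule, 5 cuts → 6 fragments:
  1–38 → 38 bp
  39–68 → 30 bp
  69–98 → 30 bp
  99–112 → 14 bp
  113–123 → 11 bp
  124–132 → 9 bp
Sorted largest to smallest: 38, 30, 30, 14, 11, 9 bp.

38, 30, 30, 14, 11, 9 bp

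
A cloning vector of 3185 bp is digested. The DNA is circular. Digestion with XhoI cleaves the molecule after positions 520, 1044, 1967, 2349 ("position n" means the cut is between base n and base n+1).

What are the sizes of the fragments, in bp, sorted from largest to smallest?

1356, 923, 524, 382 bp

Circular molecule, 4 cuts → 4 fragments:
  1044 − 520 = 524 bp
  1967 − 1044 = 923 bp
  2349 − 1967 = 382 bp
  wrap: 3185 − 2349 + 520 = 1356 bp
Sorted largest to smallest: 1356, 923, 524, 382 bp.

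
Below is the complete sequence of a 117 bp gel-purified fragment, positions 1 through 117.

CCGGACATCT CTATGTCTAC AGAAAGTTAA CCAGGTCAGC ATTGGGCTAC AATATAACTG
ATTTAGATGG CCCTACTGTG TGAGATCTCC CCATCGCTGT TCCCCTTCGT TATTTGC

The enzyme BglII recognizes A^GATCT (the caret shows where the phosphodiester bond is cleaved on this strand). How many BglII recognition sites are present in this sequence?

1

AGATCT occurs starting at position 83.
BglII cuts at 1 site.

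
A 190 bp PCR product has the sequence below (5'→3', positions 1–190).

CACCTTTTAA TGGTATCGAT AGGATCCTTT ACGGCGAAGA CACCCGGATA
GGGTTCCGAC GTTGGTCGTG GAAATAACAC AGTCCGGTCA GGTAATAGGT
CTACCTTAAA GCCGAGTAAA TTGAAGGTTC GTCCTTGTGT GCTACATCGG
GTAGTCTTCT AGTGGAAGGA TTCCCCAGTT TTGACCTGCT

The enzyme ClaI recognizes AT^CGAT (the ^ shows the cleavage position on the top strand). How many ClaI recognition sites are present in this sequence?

ATCGAT occurs starting at position 15.
ClaI cuts at 1 site.

1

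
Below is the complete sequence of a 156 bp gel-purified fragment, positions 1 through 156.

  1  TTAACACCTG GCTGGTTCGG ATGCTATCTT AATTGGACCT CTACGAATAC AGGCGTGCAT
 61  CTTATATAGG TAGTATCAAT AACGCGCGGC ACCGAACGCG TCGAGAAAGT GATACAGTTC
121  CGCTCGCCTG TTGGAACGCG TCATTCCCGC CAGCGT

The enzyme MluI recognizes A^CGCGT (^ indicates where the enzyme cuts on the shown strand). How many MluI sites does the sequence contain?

ACGCGT occurs starting at positions 96, 136.
MluI cuts at 2 sites.

2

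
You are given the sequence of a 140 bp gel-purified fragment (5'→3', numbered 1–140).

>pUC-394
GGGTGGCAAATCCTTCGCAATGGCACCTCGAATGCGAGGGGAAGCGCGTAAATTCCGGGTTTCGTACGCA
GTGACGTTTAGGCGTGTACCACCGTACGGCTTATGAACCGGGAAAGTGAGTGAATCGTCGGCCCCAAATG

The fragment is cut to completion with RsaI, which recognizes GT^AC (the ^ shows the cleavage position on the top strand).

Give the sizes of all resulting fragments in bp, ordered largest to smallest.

RsaI sites (GTAC) start at positions 64, 86, 94.
RsaI cuts after base 2 of each site, so after positions 65, 87, 95.
Linear molecule, 3 cuts → 4 fragments:
  1–65 → 65 bp
  66–87 → 22 bp
  88–95 → 8 bp
  96–140 → 45 bp
Sorted largest to smallest: 65, 45, 22, 8 bp.

65, 45, 22, 8 bp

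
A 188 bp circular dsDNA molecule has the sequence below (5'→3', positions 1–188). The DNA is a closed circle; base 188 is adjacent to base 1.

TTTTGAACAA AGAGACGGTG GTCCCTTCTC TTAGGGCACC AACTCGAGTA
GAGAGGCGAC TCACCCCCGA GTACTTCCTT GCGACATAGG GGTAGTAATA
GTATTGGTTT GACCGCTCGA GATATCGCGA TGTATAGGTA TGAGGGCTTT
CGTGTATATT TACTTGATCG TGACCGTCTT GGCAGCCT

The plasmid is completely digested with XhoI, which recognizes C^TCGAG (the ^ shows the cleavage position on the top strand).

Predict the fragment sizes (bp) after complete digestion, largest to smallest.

115, 73 bp

XhoI sites (CTCGAG) start at positions 43, 116.
XhoI cuts after the first base of each site, so after positions 43, 116.
Circular molecule, 2 cuts → 2 fragments:
  44–116 → 73 bp
  117–188 then 1–43 → 72 + 43 = 115 bp
Sorted largest to smallest: 115, 73 bp.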